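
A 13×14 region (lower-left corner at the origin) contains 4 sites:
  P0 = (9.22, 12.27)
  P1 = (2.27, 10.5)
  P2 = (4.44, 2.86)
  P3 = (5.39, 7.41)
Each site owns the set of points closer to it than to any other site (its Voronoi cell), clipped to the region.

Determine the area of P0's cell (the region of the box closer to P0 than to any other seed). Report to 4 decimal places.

1. box [0,13]×[0,14]: [(0, 0) (13, 0) (13, 14) (0, 14)]
2. ⊥bis P0·P1 via (5.745,11.385): [(8.6445, 0) (13, 0) (13, 14) (5.079, 14)]  |A|=85.9354
3. ⊥bis P0·P2 via (6.83,7.565): [(6.7012, 7.6304) (13, 4.4308) (13, 14) (5.079, 14)]  |A|=55.3638
4. ⊥bis P0·P3 via (7.305,9.84): [(5.8456, 10.9901) (13, 5.352) (13, 14) (5.079, 14)]  |A|=42.8565
5. canonical 4-gon: [(5.8456, 10.9901) (13, 5.352) (13, 14) (5.079, 14)]
6. shoelace: 42.8565

Area of P0's cell: 42.8565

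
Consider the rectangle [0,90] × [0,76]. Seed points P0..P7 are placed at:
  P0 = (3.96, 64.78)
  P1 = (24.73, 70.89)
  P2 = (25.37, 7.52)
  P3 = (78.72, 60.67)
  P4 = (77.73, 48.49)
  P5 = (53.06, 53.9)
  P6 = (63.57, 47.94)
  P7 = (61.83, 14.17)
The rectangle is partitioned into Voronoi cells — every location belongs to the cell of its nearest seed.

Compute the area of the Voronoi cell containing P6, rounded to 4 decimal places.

Area of P6's cell: 438.1718

1. box [0,90]×[0,76]: [(0, 0) (90, 0) (90, 76) (0, 76)]
2. ⊥bis P6·P0 via (33.765,56.36): [(17.8431, 0) (90, 0) (90, 76) (39.3134, 76)]  |A|=4668.0533
3. ⊥bis P6·P1 via (44.15,59.415): [(25.9052, 28.5379) (17.8431, 0) (90, 0) (90, 76) (53.9498, 76)]  |A|=4320.7145
4. ⊥bis P6·P2 via (44.47,27.73): [(32.2512, 39.2777) (73.8115, 0) (90, 0) (90, 76) (53.9498, 76)]  |A|=3174.3004
5. ⊥bis P6·P3 via (71.145,54.305): [(53.5228, 75.2772) (32.2512, 39.2777) (73.8115, 0) (90, 0) (90, 31.8656)]  |A|=2356.3229
6. ⊥bis P6·P4 via (70.65,48.215): [(70.378, 55.2178) (53.5228, 75.2772) (32.2512, 39.2777) (72.4736, 1.2644)]  |A|=1561.9765
7. ⊥bis P6·P5 via (58.315,50.92): [(70.378, 55.2178) (64.6308, 62.0575) (44.9221, 27.3027) (72.4736, 1.2644)]  |A|=883.2369
8. ⊥bis P6·P7 via (62.7,31.055): [(71.3338, 30.6101) (70.378, 55.2178) (64.6308, 62.0575) (47.4943, 31.8385)]  |A|=438.1718
9. canonical 4-gon: [(71.3338, 30.6101) (70.378, 55.2178) (64.6308, 62.0575) (47.4943, 31.8385)]
10. shoelace: 438.1718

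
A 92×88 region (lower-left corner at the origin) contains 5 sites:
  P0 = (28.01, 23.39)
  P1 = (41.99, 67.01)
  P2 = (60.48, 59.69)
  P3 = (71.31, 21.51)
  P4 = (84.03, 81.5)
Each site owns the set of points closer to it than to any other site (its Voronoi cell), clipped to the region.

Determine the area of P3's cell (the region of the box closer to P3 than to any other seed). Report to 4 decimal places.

1. box [0,92]×[0,88]: [(0, 0) (92, 0) (92, 88) (0, 88)]
2. ⊥bis P3·P0 via (49.66,22.45): [(48.6853, 0) (92, 0) (92, 88) (52.5061, 88)]  |A|=3643.5821
3. ⊥bis P3·P1 via (56.65,44.26): [(50.433, 40.2538) (48.6853, 0) (92, 0) (92, 67.0394)]  |A|=2265.1041
4. ⊥bis P3·P2 via (65.895,40.6): [(50.2554, 36.1637) (48.6853, 0) (92, 0) (92, 48.0048)]  |A|=1785.1823
5. ⊥bis P3·P4 via (77.67,51.505): [(50.2554, 36.1637) (48.6853, 0) (92, 0) (92, 48.0048)]  |A|=1785.1823
6. canonical 4-gon: [(50.2554, 36.1637) (48.6853, 0) (92, 0) (92, 48.0048)]
7. shoelace: 1785.1823

Area of P3's cell: 1785.1823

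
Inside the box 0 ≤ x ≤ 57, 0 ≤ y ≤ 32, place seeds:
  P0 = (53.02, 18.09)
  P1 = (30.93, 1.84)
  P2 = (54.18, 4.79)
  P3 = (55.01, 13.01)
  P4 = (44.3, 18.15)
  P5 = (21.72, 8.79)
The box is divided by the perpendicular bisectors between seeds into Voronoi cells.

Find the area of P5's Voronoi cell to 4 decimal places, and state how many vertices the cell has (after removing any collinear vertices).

1. box [0,57]×[0,32]: [(0, 0) (57, 0) (57, 32) (0, 32)]
2. ⊥bis P5·P0 via (37.37,13.44): [(0, 0) (41.3634, 0) (31.8554, 32) (0, 32)]  |A|=1171.4996
3. ⊥bis P5·P1 via (26.325,5.315): [(0, 0) (22.3142, 0) (35.9818, 18.112) (31.8554, 32) (0, 32)]  |A|=998.9903
4. ⊥bis P5·P2 via (37.95,6.79): [(0, 0) (22.3142, 0) (35.9818, 18.112) (31.8554, 32) (0, 32)]  |A|=998.9903
5. ⊥bis P5·P3 via (38.365,10.9): [(0, 0) (22.3142, 0) (35.9818, 18.112) (31.8554, 32) (0, 32)]  |A|=998.9903
6. ⊥bis P5·P4 via (33.01,13.47): [(0, 0) (22.3142, 0) (32.8217, 13.9243) (25.3288, 32) (0, 32)]  |A|=909.4202
7. canonical 5-gon: [(0, 0) (22.3142, 0) (32.8217, 13.9243) (25.3288, 32) (0, 32)]
8. shoelace: 909.4202

Area of P5's cell: 909.4202 (5 vertices)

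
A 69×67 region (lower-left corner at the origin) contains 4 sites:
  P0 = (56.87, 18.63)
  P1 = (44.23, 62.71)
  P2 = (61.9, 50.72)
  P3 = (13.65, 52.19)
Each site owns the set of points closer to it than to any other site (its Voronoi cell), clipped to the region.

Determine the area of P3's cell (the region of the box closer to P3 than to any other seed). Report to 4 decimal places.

1. box [0,69]×[0,67]: [(0, 0) (69, 0) (69, 67) (0, 67)]
2. ⊥bis P3·P0 via (35.26,35.41): [(0, 0) (7.7644, 0) (59.7894, 67) (0, 67)]  |A|=2263.0523
3. ⊥bis P3·P1 via (28.94,57.45): [(0, 0) (7.7644, 0) (36.1346, 36.5364) (25.6547, 67) (0, 67)]  |A|=1743.1182
4. ⊥bis P3·P2 via (37.775,51.455): [(0, 0) (7.7644, 0) (36.1346, 36.5364) (25.6547, 67) (0, 67)]  |A|=1743.1182
5. canonical 5-gon: [(0, 0) (7.7644, 0) (36.1346, 36.5364) (25.6547, 67) (0, 67)]
6. shoelace: 1743.1182

Area of P3's cell: 1743.1182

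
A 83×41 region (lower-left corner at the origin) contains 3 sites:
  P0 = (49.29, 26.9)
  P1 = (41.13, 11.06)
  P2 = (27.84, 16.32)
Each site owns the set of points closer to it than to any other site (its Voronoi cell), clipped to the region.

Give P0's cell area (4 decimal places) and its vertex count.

Area of P0's cell: 1427.2085 (5 vertices)

1. box [0,83]×[0,41]: [(0, 0) (83, 0) (83, 41) (0, 41)]
2. ⊥bis P0·P1 via (45.21,18.98): [(82.0535, 0) (83, 0) (83, 41) (2.4653, 41)]  |A|=1670.3641
3. ⊥bis P0·P2 via (38.565,21.61): [(38.0405, 22.6734) (82.0535, 0) (83, 0) (83, 41) (29.0011, 41)]  |A|=1427.2085
4. canonical 5-gon: [(38.0405, 22.6734) (82.0535, 0) (83, 0) (83, 41) (29.0011, 41)]
5. shoelace: 1427.2085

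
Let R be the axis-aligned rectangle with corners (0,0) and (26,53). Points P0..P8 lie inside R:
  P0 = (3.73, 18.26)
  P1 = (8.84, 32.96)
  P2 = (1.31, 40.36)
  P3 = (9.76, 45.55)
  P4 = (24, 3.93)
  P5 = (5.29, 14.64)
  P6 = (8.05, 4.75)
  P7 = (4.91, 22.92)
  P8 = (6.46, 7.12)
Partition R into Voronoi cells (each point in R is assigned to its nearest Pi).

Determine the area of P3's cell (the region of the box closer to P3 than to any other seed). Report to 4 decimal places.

1. box [0,26]×[0,53]: [(0, 0) (26, 0) (26, 53) (0, 53)]
2. ⊥bis P3·P0 via (6.745,31.905): [(0, 33.3954) (26, 27.6504) (26, 53) (0, 53)]  |A|=584.4047
3. ⊥bis P3·P1 via (9.3,39.255): [(0, 39.9346) (26, 38.0347) (26, 53) (0, 53)]  |A|=364.3997
4. ⊥bis P3·P2 via (5.535,42.955): [(0, 51.9667) (7.7374, 39.3692) (26, 38.0347) (26, 53) (0, 53)]  |A|=317.851
5. ⊥bis P3·P4 via (16.88,24.74): [(0, 51.9667) (7.7374, 39.3692) (26, 38.0347) (26, 53) (0, 53)]  |A|=317.851
6. ⊥bis P3·P5 via (7.525,30.095): [(0, 51.9667) (7.7374, 39.3692) (26, 38.0347) (26, 53) (0, 53)]  |A|=317.851
7. ⊥bis P3·P6 via (8.905,25.15): [(0, 51.9667) (7.7374, 39.3692) (26, 38.0347) (26, 53) (0, 53)]  |A|=317.851
8. ⊥bis P3·P7 via (7.335,34.235): [(0, 51.9667) (7.7374, 39.3692) (26, 38.0347) (26, 53) (0, 53)]  |A|=317.851
9. ⊥bis P3·P8 via (8.11,26.335): [(0, 51.9667) (7.7374, 39.3692) (26, 38.0347) (26, 53) (0, 53)]  |A|=317.851
10. canonical 5-gon: [(0, 51.9667) (7.7374, 39.3692) (26, 38.0347) (26, 53) (0, 53)]
11. shoelace: 317.851

Area of P3's cell: 317.8510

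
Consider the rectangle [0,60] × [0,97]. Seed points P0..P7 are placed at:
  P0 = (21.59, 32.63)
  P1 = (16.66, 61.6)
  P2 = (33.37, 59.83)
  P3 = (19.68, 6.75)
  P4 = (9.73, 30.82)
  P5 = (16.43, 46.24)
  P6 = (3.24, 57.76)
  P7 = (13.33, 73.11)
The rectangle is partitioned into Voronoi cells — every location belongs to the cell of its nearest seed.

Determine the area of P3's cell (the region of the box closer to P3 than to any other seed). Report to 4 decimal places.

Area of P3's cell: 1065.6636

1. box [0,60]×[0,97]: [(0, 0) (60, 0) (60, 97) (0, 97)]
2. ⊥bis P3·P0 via (20.635,19.69): [(0, 21.2129) (0, 0) (60, 0) (60, 16.7848)]  |A|=1139.9306
3. ⊥bis P3·P1 via (18.17,34.175): [(0, 21.2129) (0, 0) (60, 0) (60, 16.7848)]  |A|=1139.9306
4. ⊥bis P3·P2 via (26.525,33.29): [(0, 21.2129) (0, 0) (60, 0) (60, 16.7848)]  |A|=1139.9306
5. ⊥bis P3·P4 via (14.705,18.785): [(17.461, 19.9243) (0, 12.7063) (0, 0) (60, 0) (60, 16.7848)]  |A|=1065.6636
6. ⊥bis P3·P5 via (18.055,26.495): [(17.461, 19.9243) (0, 12.7063) (0, 0) (60, 0) (60, 16.7848)]  |A|=1065.6636
7. ⊥bis P3·P6 via (11.46,32.255): [(17.461, 19.9243) (0, 12.7063) (0, 0) (60, 0) (60, 16.7848)]  |A|=1065.6636
8. ⊥bis P3·P7 via (16.505,39.93): [(17.461, 19.9243) (0, 12.7063) (0, 0) (60, 0) (60, 16.7848)]  |A|=1065.6636
9. canonical 5-gon: [(17.461, 19.9243) (0, 12.7063) (0, 0) (60, 0) (60, 16.7848)]
10. shoelace: 1065.6636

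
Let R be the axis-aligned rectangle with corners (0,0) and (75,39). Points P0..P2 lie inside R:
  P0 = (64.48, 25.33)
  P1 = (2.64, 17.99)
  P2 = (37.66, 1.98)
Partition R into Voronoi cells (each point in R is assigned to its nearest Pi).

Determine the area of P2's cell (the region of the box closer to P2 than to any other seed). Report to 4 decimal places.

1. box [0,75]×[0,39]: [(0, 0) (75, 0) (75, 39) (0, 39)]
2. ⊥bis P2·P0 via (51.07,13.655): [(0, 0) (62.9583, 0) (29.0042, 39) (0, 39)]  |A|=1793.2681
3. ⊥bis P2·P1 via (20.15,9.985): [(15.5852, 0) (62.9583, 0) (31.8961, 35.6783)]  |A|=845.0954
4. canonical 3-gon: [(15.5852, 0) (62.9583, 0) (31.8961, 35.6783)]
5. shoelace: 845.0954

Area of P2's cell: 845.0954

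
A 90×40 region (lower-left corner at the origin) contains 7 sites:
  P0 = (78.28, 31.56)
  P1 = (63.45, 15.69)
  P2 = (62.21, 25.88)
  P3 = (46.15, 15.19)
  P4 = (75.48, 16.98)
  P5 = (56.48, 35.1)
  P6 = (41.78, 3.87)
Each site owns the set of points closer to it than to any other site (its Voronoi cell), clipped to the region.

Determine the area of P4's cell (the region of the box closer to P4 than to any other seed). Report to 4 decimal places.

1. box [0,90]×[0,40]: [(0, 0) (90, 0) (90, 40) (0, 40)]
2. ⊥bis P4·P0 via (76.88,24.27): [(0, 39.0343) (0, 0) (90, 0) (90, 21.7504)]  |A|=2735.3123
3. ⊥bis P4·P1 via (69.465,16.335): [(68.4403, 25.8908) (71.2166, 0) (90, 0) (90, 21.7504)]  |A|=477.6238
4. ⊥bis P4·P2 via (68.845,21.43): [(71.4492, 25.3129) (68.9085, 21.5247) (71.2166, 0) (90, 0) (90, 21.7504)]  |A|=471.1905
5. ⊥bis P4·P3 via (60.815,16.085): [(71.4492, 25.3129) (68.9085, 21.5247) (71.2166, 0) (90, 0) (90, 21.7504)]  |A|=471.1905
6. ⊥bis P4·P5 via (65.98,26.04): [(71.4492, 25.3129) (68.9085, 21.5247) (71.2166, 0) (90, 0) (90, 21.7504)]  |A|=471.1905
7. ⊥bis P4·P6 via (58.63,10.425): [(71.4492, 25.3129) (68.9085, 21.5247) (71.2166, 0) (90, 0) (90, 21.7504)]  |A|=471.1905
8. canonical 5-gon: [(71.4492, 25.3129) (68.9085, 21.5247) (71.2166, 0) (90, 0) (90, 21.7504)]
9. shoelace: 471.1905

Area of P4's cell: 471.1905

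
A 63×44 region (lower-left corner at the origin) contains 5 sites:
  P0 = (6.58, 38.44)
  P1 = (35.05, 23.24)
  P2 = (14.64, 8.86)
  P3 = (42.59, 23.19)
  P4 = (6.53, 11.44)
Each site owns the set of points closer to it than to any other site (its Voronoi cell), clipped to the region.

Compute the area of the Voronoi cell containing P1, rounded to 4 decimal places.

1. box [0,63]×[0,44]: [(0, 0) (63, 0) (63, 44) (0, 44)]
2. ⊥bis P1·P0 via (20.815,30.84): [(4.3497, 0) (63, 0) (63, 44) (27.8411, 44)]  |A|=2063.8039
3. ⊥bis P1·P2 via (24.845,16.05): [(18.0601, 25.68) (36.1531, 0) (63, 0) (63, 44) (27.8411, 44)]  |A|=1655.4472
4. ⊥bis P1·P3 via (38.82,23.215): [(18.0601, 25.68) (36.1531, 0) (38.6661, 0) (38.9578, 44) (27.8411, 44)]  |A|=591.1727
5. ⊥bis P1·P4 via (20.79,17.34): [(18.0601, 25.68) (36.1531, 0) (38.6661, 0) (38.9578, 44) (27.8411, 44)]  |A|=591.1727
6. canonical 5-gon: [(18.0601, 25.68) (36.1531, 0) (38.6661, 0) (38.9578, 44) (27.8411, 44)]
7. shoelace: 591.1727

Area of P1's cell: 591.1727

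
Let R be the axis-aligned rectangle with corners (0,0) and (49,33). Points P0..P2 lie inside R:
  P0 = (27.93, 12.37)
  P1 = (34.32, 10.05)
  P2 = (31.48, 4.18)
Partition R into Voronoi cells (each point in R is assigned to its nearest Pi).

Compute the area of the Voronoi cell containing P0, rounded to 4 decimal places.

1. box [0,49]×[0,33]: [(0, 0) (49, 0) (49, 33) (0, 33)]
2. ⊥bis P0·P1 via (31.125,11.21): [(0, 0) (27.055, 0) (39.0362, 33) (0, 33)]  |A|=1090.5057
3. ⊥bis P0·P2 via (29.705,8.275): [(0, 0) (10.6142, 0) (30.1256, 8.4573) (39.0362, 33) (0, 33)]  |A|=1020.9833
4. canonical 5-gon: [(0, 0) (10.6142, 0) (30.1256, 8.4573) (39.0362, 33) (0, 33)]
5. shoelace: 1020.9833

Area of P0's cell: 1020.9833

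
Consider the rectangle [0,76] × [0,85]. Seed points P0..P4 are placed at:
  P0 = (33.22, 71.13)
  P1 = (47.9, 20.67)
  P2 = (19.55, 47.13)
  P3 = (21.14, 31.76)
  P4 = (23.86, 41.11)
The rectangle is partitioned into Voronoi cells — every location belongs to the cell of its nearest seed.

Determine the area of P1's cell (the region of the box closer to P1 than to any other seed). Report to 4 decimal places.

Area of P1's cell: 2095.3024

1. box [0,76]×[0,85]: [(0, 0) (76, 0) (76, 85) (0, 85)]
2. ⊥bis P1·P0 via (40.56,45.9): [(0, 34.1001) (0, 0) (76, 0) (76, 56.2103)]  |A|=3431.7979
3. ⊥bis P1·P2 via (33.725,33.9): [(46.552, 47.6432) (2.085, 0) (76, 0) (76, 56.2103)]  |A|=2588.415
4. ⊥bis P1·P3 via (34.52,26.215): [(46.552, 47.6432) (40.8833, 41.5697) (23.6559, 0) (76, 0) (76, 56.2103)]  |A|=2140.0683
5. ⊥bis P1·P4 via (35.88,30.89): [(51.2985, 49.0241) (37.0065, 32.2149) (23.6559, 0) (76, 0) (76, 56.2103)]  |A|=2095.3024
6. canonical 5-gon: [(51.2985, 49.0241) (37.0065, 32.2149) (23.6559, 0) (76, 0) (76, 56.2103)]
7. shoelace: 2095.3024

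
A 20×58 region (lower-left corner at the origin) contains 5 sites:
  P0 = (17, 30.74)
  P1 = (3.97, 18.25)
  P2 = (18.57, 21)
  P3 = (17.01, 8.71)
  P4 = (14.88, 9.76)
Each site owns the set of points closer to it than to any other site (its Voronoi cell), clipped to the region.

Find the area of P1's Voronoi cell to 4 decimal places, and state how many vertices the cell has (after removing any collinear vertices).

Area of P1's cell: 229.0102 (4 vertices)

1. box [0,20]×[0,58]: [(0, 0) (20, 0) (20, 58) (0, 58)]
2. ⊥bis P1·P0 via (10.485,24.495): [(0, 35.4333) (0, 0) (20, 0) (20, 14.5686)]  |A|=500.0194
3. ⊥bis P1·P2 via (11.27,19.625): [(10.3204, 24.6668) (0, 35.4333) (0, 0) (14.9665, 0)]  |A|=367.4296
4. ⊥bis P1·P3 via (10.49,13.48): [(12.0308, 15.586) (10.3204, 24.6668) (0, 35.4333) (0, 0) (0.6281, 0)]  |A|=255.6903
5. ⊥bis P1·P4 via (9.425,14.005): [(11.7627, 17.0091) (10.3204, 24.6668) (0, 35.4333) (0, 1.8935)]  |A|=229.0102
6. canonical 4-gon: [(11.7627, 17.0091) (10.3204, 24.6668) (0, 35.4333) (0, 1.8935)]
7. shoelace: 229.0102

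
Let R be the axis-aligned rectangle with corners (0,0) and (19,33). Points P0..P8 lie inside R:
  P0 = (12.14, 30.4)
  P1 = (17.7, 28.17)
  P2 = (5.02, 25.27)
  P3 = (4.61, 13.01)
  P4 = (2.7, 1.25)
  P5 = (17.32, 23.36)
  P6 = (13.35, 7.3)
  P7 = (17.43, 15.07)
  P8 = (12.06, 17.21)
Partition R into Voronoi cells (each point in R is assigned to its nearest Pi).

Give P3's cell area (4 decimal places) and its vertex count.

Area of P3's cell: 99.6114 (5 vertices)

1. box [0,19]×[0,33]: [(0, 0) (19, 0) (19, 33) (0, 33)]
2. ⊥bis P3·P0 via (8.375,21.705): [(0, 25.3314) (0, 0) (19, 0) (19, 17.1043)]  |A|=403.1395
3. ⊥bis P3·P1 via (11.155,20.59): [(11.3612, 20.412) (0, 25.3314) (0, 0) (19, 0) (19, 13.8162)]  |A|=390.5809
4. ⊥bis P3·P2 via (4.815,19.14): [(13.1574, 18.861) (0, 19.301) (0, 0) (19, 0) (19, 13.8162)]  |A|=346.5165
5. ⊥bis P3·P4 via (3.655,7.13): [(13.1574, 18.861) (0, 19.301) (0, 7.7236) (19, 4.6377) (19, 13.8162)]  |A|=229.0835
6. ⊥bis P3·P5 via (10.965,18.185): [(10.3377, 18.9553) (0, 19.301) (0, 7.7236) (19, 4.6377) (19, 8.3179)]  |A|=198.4326
7. ⊥bis P3·P6 via (8.98,10.155): [(12.7744, 15.963) (10.3377, 18.9553) (0, 19.301) (0, 7.7236) (6.6825, 6.6383)]  |A|=123.4551
8. ⊥bis P3·P7 via (11.02,14.04): [(11.1183, 13.428) (10.2296, 18.9589) (0, 19.301) (0, 7.7236) (6.6825, 6.6383)]  |A|=117.5914
9. ⊥bis P3·P8 via (8.335,15.11): [(10.1333, 11.9202) (6.087, 19.0975) (0, 19.301) (0, 7.7236) (6.6825, 6.6383)]  |A|=99.6114
10. canonical 5-gon: [(10.1333, 11.9202) (6.087, 19.0975) (0, 19.301) (0, 7.7236) (6.6825, 6.6383)]
11. shoelace: 99.6114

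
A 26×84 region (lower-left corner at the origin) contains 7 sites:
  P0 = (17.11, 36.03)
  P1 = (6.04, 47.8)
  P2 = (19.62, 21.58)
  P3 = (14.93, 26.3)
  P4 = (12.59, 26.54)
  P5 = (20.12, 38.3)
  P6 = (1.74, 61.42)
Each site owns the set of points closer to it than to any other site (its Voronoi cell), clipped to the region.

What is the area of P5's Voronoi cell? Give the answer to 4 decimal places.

Area of P5's cell: 213.6727

1. box [0,26]×[0,84]: [(0, 0) (26, 0) (26, 84) (0, 84)]
2. ⊥bis P5·P0 via (18.615,37.165): [(0, 61.8483) (26, 27.3726) (26, 84) (0, 84)]  |A|=1024.1285
3. ⊥bis P5·P1 via (13.08,43.05): [(13.5979, 43.8176) (26, 27.3726) (26, 62.1988)]  |A|=215.959
4. ⊥bis P5·P2 via (19.87,29.94): [(13.5979, 43.8176) (24.1605, 29.8117) (26, 29.7567) (26, 62.1988)]  |A|=213.7662
5. ⊥bis P5·P3 via (17.525,32.3): [(13.5979, 43.8176) (24.1605, 29.8117) (26, 29.7567) (26, 62.1988)]  |A|=213.7662
6. ⊥bis P5·P4 via (16.355,32.42): [(13.5979, 43.8176) (24.1605, 29.8117) (26, 29.7567) (26, 62.1988)]  |A|=213.7662
7. ⊥bis P5·P6 via (10.93,49.86): [(25.4784, 61.4257) (13.5979, 43.8176) (24.1605, 29.8117) (26, 29.7567) (26, 61.8404)]  |A|=213.6727
8. canonical 5-gon: [(25.4784, 61.4257) (13.5979, 43.8176) (24.1605, 29.8117) (26, 29.7567) (26, 61.8404)]
9. shoelace: 213.6727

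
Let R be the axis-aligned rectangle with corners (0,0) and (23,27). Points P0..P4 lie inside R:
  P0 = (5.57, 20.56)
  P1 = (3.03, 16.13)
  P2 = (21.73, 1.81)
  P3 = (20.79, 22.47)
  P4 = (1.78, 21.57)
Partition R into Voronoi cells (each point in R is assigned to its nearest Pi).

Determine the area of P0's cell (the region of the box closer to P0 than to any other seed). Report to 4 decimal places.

Area of P0's cell: 103.4379

1. box [0,23]×[0,27]: [(0, 0) (23, 0) (23, 27) (0, 27)]
2. ⊥bis P0·P1 via (4.3,18.345): [(0, 20.8105) (23, 7.6231) (23, 27) (0, 27)]  |A|=294.014
3. ⊥bis P0·P2 via (13.65,11.185): [(0, 20.8105) (14.9035, 12.2653) (23, 19.2435) (23, 27) (0, 27)]  |A|=246.9719
4. ⊥bis P0·P3 via (13.18,21.515): [(0, 20.8105) (14.2971, 12.613) (12.4917, 27) (0, 27)]  |A|=134.1051
5. ⊥bis P0·P4 via (3.675,21.065): [(3.1291, 19.0164) (14.2971, 12.613) (12.4917, 27) (5.2566, 27)]  |A|=103.4379
6. canonical 4-gon: [(3.1291, 19.0164) (14.2971, 12.613) (12.4917, 27) (5.2566, 27)]
7. shoelace: 103.4379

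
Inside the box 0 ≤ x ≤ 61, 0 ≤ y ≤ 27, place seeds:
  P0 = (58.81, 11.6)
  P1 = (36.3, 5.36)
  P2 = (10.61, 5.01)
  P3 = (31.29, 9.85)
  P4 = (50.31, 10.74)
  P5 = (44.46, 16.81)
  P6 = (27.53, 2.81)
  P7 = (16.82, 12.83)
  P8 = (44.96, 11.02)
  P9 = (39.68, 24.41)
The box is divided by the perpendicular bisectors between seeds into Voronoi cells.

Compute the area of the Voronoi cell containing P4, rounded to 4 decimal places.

Area of P4's cell: 125.1302

1. box [0,61]×[0,27]: [(0, 0) (61, 0) (61, 27) (0, 27)]
2. ⊥bis P4·P0 via (54.56,11.17): [(0, 0) (55.6901, 0) (52.9584, 27) (0, 27)]  |A|=1466.755
3. ⊥bis P4·P1 via (43.305,8.05): [(46.3963, 0) (55.6901, 0) (52.9584, 27) (36.028, 27)]  |A|=354.0273
4. ⊥bis P4·P2 via (30.46,7.875): [(46.3963, 0) (55.6901, 0) (52.9584, 27) (36.028, 27)]  |A|=354.0273
5. ⊥bis P4·P3 via (40.8,10.295): [(40.572, 15.1669) (46.3963, 0) (55.6901, 0) (52.9584, 27) (40.0183, 27)]  |A|=330.4182
6. ⊥bis P4·P5 via (47.385,13.775): [(42.8025, 9.3586) (46.3963, 0) (55.6901, 0) (53.6824, 19.8441)]  |A|=161.9659
7. ⊥bis P4·P6 via (38.92,6.775): [(42.8025, 9.3586) (46.3963, 0) (55.6901, 0) (53.6824, 19.8441)]  |A|=161.9659
8. ⊥bis P4·P7 via (33.565,11.785): [(42.8025, 9.3586) (46.3963, 0) (55.6901, 0) (53.6824, 19.8441)]  |A|=161.9659
9. ⊥bis P4·P8 via (47.635,10.88): [(47.8078, 14.1825) (47.0656, 0) (55.6901, 0) (53.6824, 19.8441)]  |A|=125.1302
10. ⊥bis P4·P9 via (44.995,17.575): [(47.8078, 14.1825) (47.0656, 0) (55.6901, 0) (53.6824, 19.8441)]  |A|=125.1302
11. canonical 4-gon: [(47.8078, 14.1825) (47.0656, 0) (55.6901, 0) (53.6824, 19.8441)]
12. shoelace: 125.1302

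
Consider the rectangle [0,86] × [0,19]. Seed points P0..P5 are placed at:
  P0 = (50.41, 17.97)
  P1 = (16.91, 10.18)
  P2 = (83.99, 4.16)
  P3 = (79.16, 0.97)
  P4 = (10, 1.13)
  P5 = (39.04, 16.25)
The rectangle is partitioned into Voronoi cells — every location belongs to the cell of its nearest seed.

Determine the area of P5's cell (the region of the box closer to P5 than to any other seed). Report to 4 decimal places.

1. box [0,86]×[0,19]: [(0, 0) (86, 0) (86, 19) (0, 19)]
2. ⊥bis P5·P0 via (44.725,17.11): [(0, 0) (47.3133, 0) (44.4391, 19) (0, 19)]  |A|=871.6479
3. ⊥bis P5·P1 via (27.975,13.215): [(31.5997, 0) (47.3133, 0) (44.4391, 19) (26.3882, 19)]  |A|=320.7623
4. ⊥bis P5·P2 via (61.515,10.205): [(31.5997, 0) (47.3133, 0) (44.4391, 19) (26.3882, 19)]  |A|=320.7623
5. ⊥bis P5·P3 via (59.1,8.61): [(31.5997, 0) (47.3133, 0) (44.4391, 19) (26.3882, 19)]  |A|=320.7623
6. ⊥bis P5·P4 via (24.52,8.69): [(31.5997, 0) (47.3133, 0) (44.4391, 19) (26.3882, 19)]  |A|=320.7623
7. canonical 4-gon: [(31.5997, 0) (47.3133, 0) (44.4391, 19) (26.3882, 19)]
8. shoelace: 320.7623

Area of P5's cell: 320.7623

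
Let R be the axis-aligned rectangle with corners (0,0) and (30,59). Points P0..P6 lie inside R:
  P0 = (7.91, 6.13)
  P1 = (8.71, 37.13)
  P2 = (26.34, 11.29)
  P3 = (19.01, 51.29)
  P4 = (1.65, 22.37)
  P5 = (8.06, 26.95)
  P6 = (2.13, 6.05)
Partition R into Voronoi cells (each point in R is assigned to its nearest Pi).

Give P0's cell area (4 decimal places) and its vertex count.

1. box [0,30]×[0,59]: [(0, 0) (30, 0) (30, 59) (0, 59)]
2. ⊥bis P0·P1 via (8.31,21.63): [(0, 21.8445) (0, 0) (30, 0) (30, 21.0703)]  |A|=643.7206
3. ⊥bis P0·P2 via (17.125,8.71): [(13.5455, 21.4949) (0, 21.8445) (0, 0) (19.5636, 0)]  |A|=358.2059
4. ⊥bis P0·P3 via (13.46,28.71): [(13.5455, 21.4949) (0, 21.8445) (0, 0) (19.5636, 0)]  |A|=358.2059
5. ⊥bis P0·P4 via (4.78,14.25): [(14.5225, 18.0054) (0, 12.4075) (0, 0) (19.5636, 0)]  |A|=266.2191
6. ⊥bis P0·P5 via (7.985,16.54): [(14.9468, 16.4898) (10.6706, 16.5207) (0, 12.4075) (0, 0) (19.5636, 0)]  |A|=262.9852
7. ⊥bis P0·P6 via (5.02,6.09): [(14.9468, 16.4898) (10.6706, 16.5207) (4.9064, 14.2987) (5.1043, 0) (19.5636, 0)]  |A|=196.0549
8. canonical 5-gon: [(14.9468, 16.4898) (10.6706, 16.5207) (4.9064, 14.2987) (5.1043, 0) (19.5636, 0)]
9. shoelace: 196.0549

Area of P0's cell: 196.0549 (5 vertices)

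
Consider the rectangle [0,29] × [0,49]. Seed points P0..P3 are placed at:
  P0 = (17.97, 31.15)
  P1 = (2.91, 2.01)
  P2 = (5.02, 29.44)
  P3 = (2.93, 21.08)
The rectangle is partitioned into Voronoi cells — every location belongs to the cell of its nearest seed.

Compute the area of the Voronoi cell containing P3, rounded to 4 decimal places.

1. box [0,29]×[0,49]: [(0, 0) (29, 0) (29, 49) (0, 49)]
2. ⊥bis P3·P0 via (10.45,26.115): [(0, 41.7225) (0, 0) (27.9352, 0)]  |A|=582.7647
3. ⊥bis P3·P1 via (2.92,11.545): [(20.2175, 11.5269) (0, 41.7225) (0, 11.5481)]  |A|=305.0257
4. ⊥bis P3·P2 via (3.975,25.26): [(20.2175, 11.5269) (12.4393, 23.1439) (0, 26.2537) (0, 11.5481)]  |A|=208.8154
5. canonical 4-gon: [(20.2175, 11.5269) (12.4393, 23.1439) (0, 26.2537) (0, 11.5481)]
6. shoelace: 208.8154

Area of P3's cell: 208.8154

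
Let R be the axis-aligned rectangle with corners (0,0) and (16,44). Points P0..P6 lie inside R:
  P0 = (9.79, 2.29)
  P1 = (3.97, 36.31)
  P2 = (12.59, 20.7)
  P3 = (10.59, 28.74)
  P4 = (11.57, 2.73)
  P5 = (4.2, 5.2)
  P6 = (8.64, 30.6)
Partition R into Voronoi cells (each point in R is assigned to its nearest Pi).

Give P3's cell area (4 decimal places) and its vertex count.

Area of P3's cell: 69.5558 (3 vertices)

1. box [0,16]×[0,44]: [(0, 0) (16, 0) (16, 44) (0, 44)]
2. ⊥bis P3·P0 via (10.19,15.515): [(0, 15.8232) (16, 15.3393) (16, 44) (0, 44)]  |A|=454.7002
3. ⊥bis P3·P1 via (7.28,32.525): [(0, 26.1586) (0, 15.8232) (16, 15.3393) (16, 40.1507)]  |A|=281.1745
4. ⊥bis P3·P2 via (11.59,24.72): [(0, 26.1586) (0, 21.8369) (16, 25.817) (16, 40.1507)]  |A|=149.2429
5. ⊥bis P3·P4 via (11.08,15.735): [(0, 26.1586) (0, 21.8369) (16, 25.817) (16, 40.1507)]  |A|=149.2429
6. ⊥bis P3·P5 via (7.395,16.97): [(0, 26.1586) (0, 21.8369) (16, 25.817) (16, 40.1507)]  |A|=149.2429
7. ⊥bis P3·P6 via (9.615,29.67): [(2.8102, 22.536) (16, 25.817) (16, 36.364)]  |A|=69.5558
8. canonical 3-gon: [(2.8102, 22.536) (16, 25.817) (16, 36.364)]
9. shoelace: 69.5558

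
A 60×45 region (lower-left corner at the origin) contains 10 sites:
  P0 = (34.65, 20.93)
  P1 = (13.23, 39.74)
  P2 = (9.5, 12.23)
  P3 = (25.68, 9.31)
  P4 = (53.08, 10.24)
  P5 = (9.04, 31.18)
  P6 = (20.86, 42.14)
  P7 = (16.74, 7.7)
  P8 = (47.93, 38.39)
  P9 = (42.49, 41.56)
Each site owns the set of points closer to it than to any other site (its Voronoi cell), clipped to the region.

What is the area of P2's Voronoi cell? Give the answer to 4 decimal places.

Area of P2's cell: 296.1570

1. box [0,60]×[0,45]: [(0, 0) (60, 0) (60, 45) (0, 45)]
2. ⊥bis P2·P0 via (22.075,16.58): [(0, 0) (27.8104, 0) (12.2438, 45) (0, 45)]  |A|=901.2207
3. ⊥bis P2·P1 via (11.365,25.985): [(0, 27.5259) (0, 0) (27.8104, 0) (19.1885, 24.9242)]  |A|=610.6679
4. ⊥bis P2·P3 via (17.59,10.77): [(0, 27.5259) (0, 0) (15.6463, 0) (19.8167, 23.1083) (19.1885, 24.9242)]  |A|=470.1221
5. ⊥bis P2·P4 via (31.29,11.235): [(0, 27.5259) (0, 0) (15.6463, 0) (19.8167, 23.1083) (19.1885, 24.9242)]  |A|=470.1221
6. ⊥bis P2·P5 via (9.27,21.705): [(0, 21.48) (0, 0) (15.6463, 0) (19.6087, 21.956)]  |A|=382.3628
7. ⊥bis P2·P6 via (15.18,27.185): [(0, 21.48) (0, 0) (15.6463, 0) (19.6087, 21.956)]  |A|=382.3628
8. ⊥bis P2·P7 via (13.12,9.965): [(0, 21.48) (0, 0) (6.885, 0) (19.1977, 19.6787) (19.6087, 21.956)]  |A|=296.157
9. ⊥bis P2·P8 via (28.715,25.31): [(0, 21.48) (0, 0) (6.885, 0) (19.1977, 19.6787) (19.6087, 21.956)]  |A|=296.157
10. ⊥bis P2·P9 via (25.995,26.895): [(0, 21.48) (0, 0) (6.885, 0) (19.1977, 19.6787) (19.6087, 21.956)]  |A|=296.157
11. canonical 5-gon: [(0, 21.48) (0, 0) (6.885, 0) (19.1977, 19.6787) (19.6087, 21.956)]
12. shoelace: 296.157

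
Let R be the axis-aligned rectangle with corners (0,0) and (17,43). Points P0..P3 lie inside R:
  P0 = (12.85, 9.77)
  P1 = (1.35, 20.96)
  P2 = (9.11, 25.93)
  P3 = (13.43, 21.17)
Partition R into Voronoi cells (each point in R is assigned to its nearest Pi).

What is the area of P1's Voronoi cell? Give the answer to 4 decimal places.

1. box [0,17]×[0,43]: [(0, 0) (17, 0) (17, 43) (0, 43)]
2. ⊥bis P1·P0 via (7.1,15.365): [(0, 8.0683) (17, 25.5393) (17, 43) (0, 43)]  |A|=445.3357
3. ⊥bis P1·P2 via (5.23,23.445): [(0, 31.611) (0, 8.0683) (9.0931, 17.4133)]  |A|=107.0377
4. ⊥bis P1·P3 via (7.39,21.065): [(7.4077, 20.0448) (0, 31.611) (0, 8.0683) (7.4823, 15.7578)]  |A|=103.5233
5. canonical 4-gon: [(7.4077, 20.0448) (0, 31.611) (0, 8.0683) (7.4823, 15.7578)]
6. shoelace: 103.5233

Area of P1's cell: 103.5233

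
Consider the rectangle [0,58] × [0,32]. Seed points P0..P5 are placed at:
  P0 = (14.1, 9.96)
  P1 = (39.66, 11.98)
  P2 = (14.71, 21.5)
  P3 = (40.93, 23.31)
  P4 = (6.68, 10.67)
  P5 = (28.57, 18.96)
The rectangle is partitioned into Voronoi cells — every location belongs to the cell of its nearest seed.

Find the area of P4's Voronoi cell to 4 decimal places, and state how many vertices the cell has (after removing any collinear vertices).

Area of P4's cell: 206.0095 (4 vertices)

1. box [0,58]×[0,32]: [(0, 0) (58, 0) (58, 32) (0, 32)]
2. ⊥bis P4·P0 via (10.39,10.315): [(0, 0) (9.403, 0) (12.465, 32) (0, 32)]  |A|=349.8874
3. ⊥bis P4·P1 via (23.17,11.325): [(0, 0) (9.403, 0) (12.465, 32) (0, 32)]  |A|=349.8874
4. ⊥bis P4·P2 via (10.695,16.085): [(0, 24.0149) (0, 0) (9.403, 0) (10.9257, 15.9139)]  |A|=206.0095
5. ⊥bis P4·P3 via (23.805,16.99): [(0, 24.0149) (0, 0) (9.403, 0) (10.9257, 15.9139)]  |A|=206.0095
6. ⊥bis P4·P5 via (17.625,14.815): [(0, 24.0149) (0, 0) (9.403, 0) (10.9257, 15.9139)]  |A|=206.0095
7. canonical 4-gon: [(0, 24.0149) (0, 0) (9.403, 0) (10.9257, 15.9139)]
8. shoelace: 206.0095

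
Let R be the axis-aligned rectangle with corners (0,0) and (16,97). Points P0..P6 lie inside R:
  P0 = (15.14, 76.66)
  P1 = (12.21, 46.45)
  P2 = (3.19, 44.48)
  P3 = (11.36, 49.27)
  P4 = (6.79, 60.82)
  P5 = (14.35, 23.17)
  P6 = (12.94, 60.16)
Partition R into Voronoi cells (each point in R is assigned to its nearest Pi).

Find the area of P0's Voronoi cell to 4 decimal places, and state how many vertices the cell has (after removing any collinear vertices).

Area of P0's cell: 421.7494 (5 vertices)

1. box [0,16]×[0,97]: [(0, 0) (16, 0) (16, 97) (0, 97)]
2. ⊥bis P0·P1 via (13.675,61.555): [(0, 62.8813) (16, 61.3295) (16, 97) (0, 97)]  |A|=558.3135
3. ⊥bis P0·P2 via (9.165,60.57): [(0, 63.9734) (3.9805, 62.4952) (16, 61.3295) (16, 97) (0, 97)]  |A|=556.1399
4. ⊥bis P0·P3 via (13.25,62.965): [(0, 64.7936) (16, 62.5855) (16, 97) (0, 97)]  |A|=532.9674
5. ⊥bis P0·P4 via (10.965,68.74): [(0, 74.5202) (16, 66.0858) (16, 97) (0, 97)]  |A|=427.1522
6. ⊥bis P0·P5 via (14.745,49.915): [(0, 74.5202) (16, 66.0858) (16, 97) (0, 97)]  |A|=427.1522
7. ⊥bis P0·P6 via (14.04,68.41): [(0, 74.5202) (10.7619, 68.8471) (16, 68.1487) (16, 97) (0, 97)]  |A|=421.7494
8. canonical 5-gon: [(0, 74.5202) (10.7619, 68.8471) (16, 68.1487) (16, 97) (0, 97)]
9. shoelace: 421.7494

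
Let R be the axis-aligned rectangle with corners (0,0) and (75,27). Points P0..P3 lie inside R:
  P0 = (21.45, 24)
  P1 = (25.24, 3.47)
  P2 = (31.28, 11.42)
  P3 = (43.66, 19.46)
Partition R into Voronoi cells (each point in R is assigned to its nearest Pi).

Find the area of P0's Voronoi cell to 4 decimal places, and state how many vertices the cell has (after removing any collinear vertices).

Area of P0's cell: 434.7019 (5 vertices)

1. box [0,75]×[0,27]: [(0, 0) (75, 0) (75, 27) (0, 27)]
2. ⊥bis P0·P1 via (23.345,13.735): [(0, 9.4253) (75, 23.2709) (75, 27) (0, 27)]  |A|=798.8906
3. ⊥bis P0·P2 via (26.365,17.71): [(0, 9.4253) (20.6386, 13.2354) (38.2539, 27) (0, 27)]  |A|=444.6336
4. ⊥bis P0·P3 via (32.555,21.73): [(0, 9.4253) (20.6386, 13.2354) (32.7537, 22.7021) (33.6323, 27) (0, 27)]  |A|=434.7019
5. canonical 5-gon: [(0, 9.4253) (20.6386, 13.2354) (32.7537, 22.7021) (33.6323, 27) (0, 27)]
6. shoelace: 434.7019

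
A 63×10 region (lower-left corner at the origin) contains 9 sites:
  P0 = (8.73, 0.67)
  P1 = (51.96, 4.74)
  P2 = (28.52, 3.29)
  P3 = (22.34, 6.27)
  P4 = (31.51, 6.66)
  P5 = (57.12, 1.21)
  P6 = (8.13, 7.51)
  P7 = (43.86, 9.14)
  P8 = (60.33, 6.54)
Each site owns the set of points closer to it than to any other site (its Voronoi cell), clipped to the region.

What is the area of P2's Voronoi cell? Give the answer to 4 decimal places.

1. box [0,63]×[0,10]: [(0, 0) (63, 0) (63, 10) (0, 10)]
2. ⊥bis P2·P0 via (18.625,1.98): [(18.8871, 0) (63, 0) (63, 10) (17.5632, 10)]  |A|=447.7482
3. ⊥bis P2·P1 via (40.24,4.015): [(18.8871, 0) (40.4884, 0) (39.8698, 10) (17.5632, 10)]  |A|=219.5389
4. ⊥bis P2·P3 via (25.43,4.78): [(23.1251, 0) (40.4884, 0) (39.8698, 10) (27.9471, 10)]  |A|=146.4298
5. ⊥bis P2·P4 via (30.015,4.975): [(26.8697, 7.7657) (23.1251, 0) (35.6223, 0)]  |A|=48.5244
6. ⊥bis P2·P5 via (42.82,2.25): [(26.8697, 7.7657) (23.1251, 0) (35.6223, 0)]  |A|=48.5244
7. ⊥bis P2·P6 via (18.325,5.4): [(26.8697, 7.7657) (23.1251, 0) (35.6223, 0)]  |A|=48.5244
8. ⊥bis P2·P7 via (36.19,6.215): [(26.8697, 7.7657) (23.1251, 0) (35.6223, 0)]  |A|=48.5244
9. ⊥bis P2·P8 via (44.425,4.915): [(26.8697, 7.7657) (23.1251, 0) (35.6223, 0)]  |A|=48.5244
10. canonical 3-gon: [(26.8697, 7.7657) (23.1251, 0) (35.6223, 0)]
11. shoelace: 48.5244

Area of P2's cell: 48.5244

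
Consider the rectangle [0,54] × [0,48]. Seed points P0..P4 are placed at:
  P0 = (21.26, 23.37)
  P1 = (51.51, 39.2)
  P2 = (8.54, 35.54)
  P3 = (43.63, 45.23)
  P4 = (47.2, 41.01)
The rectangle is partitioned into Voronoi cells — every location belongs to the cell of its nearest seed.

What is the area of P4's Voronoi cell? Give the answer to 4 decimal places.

1. box [0,54]×[0,48]: [(0, 0) (54, 0) (54, 48) (0, 48)]
2. ⊥bis P4·P0 via (34.23,32.19): [(54, 3.1178) (54, 48) (23.4787, 48)]  |A|=684.9314
3. ⊥bis P4·P1 via (49.355,40.105): [(41.5256, 21.4616) (52.6705, 48) (23.4787, 48)]  |A|=387.352
4. ⊥bis P4·P2 via (27.87,38.275): [(27.2862, 42.401) (41.5256, 21.4616) (52.6705, 48) (26.494, 48)]  |A|=378.9107
5. ⊥bis P4·P3 via (45.415,43.12): [(33.5964, 33.1218) (41.5256, 21.4616) (52.6705, 48) (51.1835, 48)]  |A|=181.2528
6. canonical 4-gon: [(33.5964, 33.1218) (41.5256, 21.4616) (52.6705, 48) (51.1835, 48)]
7. shoelace: 181.2528

Area of P4's cell: 181.2528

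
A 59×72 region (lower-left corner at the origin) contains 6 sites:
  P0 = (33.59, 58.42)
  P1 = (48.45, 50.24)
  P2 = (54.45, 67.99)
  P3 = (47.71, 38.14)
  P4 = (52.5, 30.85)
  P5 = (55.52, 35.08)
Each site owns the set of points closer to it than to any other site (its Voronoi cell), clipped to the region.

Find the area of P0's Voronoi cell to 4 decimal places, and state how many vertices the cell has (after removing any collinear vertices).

1. box [0,59]×[0,72]: [(0, 0) (59, 0) (59, 72) (0, 72)]
2. ⊥bis P0·P1 via (41.02,54.33): [(0, 0) (11.1129, 0) (50.7468, 72) (0, 72)]  |A|=2226.9503
3. ⊥bis P0·P2 via (44.02,63.205): [(0, 0) (11.1129, 0) (44.8771, 61.3368) (39.9851, 72) (0, 72)]  |A|=2169.5733
4. ⊥bis P0·P3 via (40.65,48.28): [(0, 19.9773) (35.85, 44.938) (44.8771, 61.3368) (39.9851, 72) (0, 72)]  |A|=1561.7844
5. ⊥bis P0·P4 via (43.045,44.635): [(0, 19.9773) (35.85, 44.938) (44.8771, 61.3368) (39.9851, 72) (0, 72)]  |A|=1561.7844
6. ⊥bis P0·P5 via (44.555,46.75): [(0, 19.9773) (35.85, 44.938) (44.8771, 61.3368) (39.9851, 72) (0, 72)]  |A|=1561.7844
7. canonical 5-gon: [(0, 19.9773) (35.85, 44.938) (44.8771, 61.3368) (39.9851, 72) (0, 72)]
8. shoelace: 1561.7844

Area of P0's cell: 1561.7844 (5 vertices)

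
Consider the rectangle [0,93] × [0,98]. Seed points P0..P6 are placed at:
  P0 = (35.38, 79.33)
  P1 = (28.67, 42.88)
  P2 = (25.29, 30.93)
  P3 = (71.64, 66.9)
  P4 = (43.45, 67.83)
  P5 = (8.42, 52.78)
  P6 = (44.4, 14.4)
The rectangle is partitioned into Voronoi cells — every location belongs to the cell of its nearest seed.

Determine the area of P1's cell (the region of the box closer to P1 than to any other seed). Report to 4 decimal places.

1. box [0,93]×[0,98]: [(0, 0) (93, 0) (93, 98) (0, 98)]
2. ⊥bis P1·P0 via (32.025,61.105): [(0, 67.0004) (0, 0) (93, 0) (93, 49.8802)]  |A|=5434.9506
3. ⊥bis P1·P2 via (26.98,36.905): [(0, 67.0004) (0, 44.5362) (93, 18.2316) (93, 49.8802)]  |A|=2516.2515
4. ⊥bis P1·P3 via (50.155,54.89): [(48.362, 58.0976) (0, 67.0004) (0, 44.5362) (66.4489, 25.7414)]  |A|=1448.2537
5. ⊥bis P1·P4 via (36.06,55.355): [(56.7445, 43.1018) (23.7964, 62.6198) (0, 67.0004) (0, 44.5362) (66.4489, 25.7414)]  |A|=1283.0174
6. ⊥bis P1·P5 via (18.545,47.83): [(56.7445, 43.1018) (25.3311, 61.7106) (14.8774, 40.3282) (66.4489, 25.7414)]  |A|=809.9869
7. ⊥bis P1·P6 via (36.535,28.64): [(58.1539, 40.5805) (56.7445, 43.1018) (25.3311, 61.7106) (14.8774, 40.3282) (43.1953, 32.3186)]  |A|=664.7342
8. canonical 5-gon: [(58.1539, 40.5805) (56.7445, 43.1018) (25.3311, 61.7106) (14.8774, 40.3282) (43.1953, 32.3186)]
9. shoelace: 664.7342

Area of P1's cell: 664.7342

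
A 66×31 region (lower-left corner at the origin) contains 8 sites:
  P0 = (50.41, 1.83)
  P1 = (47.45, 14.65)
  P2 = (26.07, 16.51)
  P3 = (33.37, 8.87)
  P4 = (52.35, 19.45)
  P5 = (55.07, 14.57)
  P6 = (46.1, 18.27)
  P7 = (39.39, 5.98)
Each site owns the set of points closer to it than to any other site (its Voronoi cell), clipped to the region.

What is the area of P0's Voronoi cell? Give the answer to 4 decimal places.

Area of P0's cell: 140.7498

1. box [0,66]×[0,31]: [(0, 0) (66, 0) (66, 31) (0, 31)]
2. ⊥bis P0·P1 via (48.93,8.24): [(13.2419, 0) (66, 0) (66, 12.1813)]  |A|=321.3306
3. ⊥bis P0·P2 via (38.24,9.17): [(35.8589, 5.222) (32.7094, 0) (66, 0) (66, 12.1813)]  |A|=270.5008
4. ⊥bis P0·P3 via (41.89,5.35): [(42.4675, 6.7479) (39.6797, 0) (66, 0) (66, 12.1813)]  |A|=232.1311
5. ⊥bis P0·P4 via (51.38,10.64): [(56.7594, 10.0477) (42.4675, 6.7479) (39.6797, 0) (66, 0) (66, 9.0303)]  |A|=217.5726
6. ⊥bis P0·P5 via (52.74,8.2): [(51.1986, 8.7638) (42.4675, 6.7479) (39.6797, 0) (66, 0) (66, 3.3498)]  |A|=166.772
7. ⊥bis P0·P6 via (48.255,10.05): [(51.1986, 8.7638) (42.4675, 6.7479) (39.6797, 0) (66, 0) (66, 3.3498)]  |A|=166.772
8. ⊥bis P0·P7 via (44.9,3.905): [(51.1986, 8.7638) (46.3042, 7.6337) (43.4294, 0) (66, 0) (66, 3.3498)]  |A|=140.7498
9. canonical 5-gon: [(51.1986, 8.7638) (46.3042, 7.6337) (43.4294, 0) (66, 0) (66, 3.3498)]
10. shoelace: 140.7498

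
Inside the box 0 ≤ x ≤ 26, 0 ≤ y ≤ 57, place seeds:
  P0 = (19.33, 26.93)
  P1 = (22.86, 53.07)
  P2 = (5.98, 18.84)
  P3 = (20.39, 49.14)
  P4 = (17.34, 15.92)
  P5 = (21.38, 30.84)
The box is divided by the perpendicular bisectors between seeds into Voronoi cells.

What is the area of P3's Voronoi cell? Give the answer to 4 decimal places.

Area of P3's cell: 392.0480

1. box [0,26]×[0,57]: [(0, 0) (26, 0) (26, 57) (0, 57)]
2. ⊥bis P3·P0 via (19.86,38.035): [(0, 38.9828) (26, 37.742) (26, 57) (0, 57)]  |A|=484.5775
3. ⊥bis P3·P1 via (21.625,51.105): [(0, 38.9828) (26, 37.742) (26, 48.3553) (12.2455, 57) (0, 57)]  |A|=425.1259
4. ⊥bis P3·P2 via (13.185,33.99): [(0, 40.2605) (2.9862, 38.8403) (26, 37.742) (26, 48.3553) (12.2455, 57) (0, 57)]  |A|=423.2183
5. ⊥bis P3·P4 via (18.865,32.53): [(0, 40.2605) (2.9862, 38.8403) (26, 37.742) (26, 48.3553) (12.2455, 57) (0, 57)]  |A|=423.2183
6. ⊥bis P3·P5 via (20.885,39.99): [(0, 40.2605) (2.6438, 39.0032) (26, 40.2667) (26, 48.3553) (12.2455, 57) (0, 57)]  |A|=392.048
7. canonical 6-gon: [(0, 40.2605) (2.6438, 39.0032) (26, 40.2667) (26, 48.3553) (12.2455, 57) (0, 57)]
8. shoelace: 392.048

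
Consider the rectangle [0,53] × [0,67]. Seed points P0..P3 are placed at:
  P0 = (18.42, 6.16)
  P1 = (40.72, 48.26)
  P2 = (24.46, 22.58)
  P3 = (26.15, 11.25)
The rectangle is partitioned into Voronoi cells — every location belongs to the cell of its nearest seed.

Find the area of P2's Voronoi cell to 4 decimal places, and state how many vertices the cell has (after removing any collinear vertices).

Area of P2's cell: 1095.3186 (5 vertices)

1. box [0,53]×[0,67]: [(0, 0) (53, 0) (53, 67) (0, 67)]
2. ⊥bis P2·P0 via (21.44,14.37): [(0, 22.2566) (53, 2.7608) (53, 67) (0, 67)]  |A|=2888.0384
3. ⊥bis P2·P1 via (32.59,35.42): [(0, 56.0553) (0, 22.2566) (53, 2.7608) (53, 22.4968)]  |A|=1418.6692
4. ⊥bis P2·P3 via (25.305,16.915): [(0, 56.0553) (0, 22.2566) (17.6325, 15.7706) (53, 21.046) (53, 22.4968)]  |A|=1095.3186
5. canonical 5-gon: [(0, 56.0553) (0, 22.2566) (17.6325, 15.7706) (53, 21.046) (53, 22.4968)]
6. shoelace: 1095.3186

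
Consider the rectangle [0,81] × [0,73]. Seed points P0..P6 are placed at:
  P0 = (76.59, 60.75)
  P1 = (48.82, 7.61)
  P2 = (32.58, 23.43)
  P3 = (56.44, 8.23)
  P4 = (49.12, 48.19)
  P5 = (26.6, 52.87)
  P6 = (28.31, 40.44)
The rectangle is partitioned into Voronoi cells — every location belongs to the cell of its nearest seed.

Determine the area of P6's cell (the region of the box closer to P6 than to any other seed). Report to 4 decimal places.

1. box [0,81]×[0,73]: [(0, 0) (81, 0) (81, 73) (0, 73)]
2. ⊥bis P6·P0 via (52.45,50.595): [(0, 0) (73.7339, 0) (43.0249, 73) (0, 73)]  |A|=4261.6932
3. ⊥bis P6·P1 via (38.565,24.025): [(0, 0) (0.1086, 0) (58.4114, 36.4237) (43.0249, 73) (0, 73)]  |A|=2920.8398
4. ⊥bis P6·P2 via (30.445,31.935): [(0, 24.2924) (57.4482, 38.7136) (43.0249, 73) (0, 73)]  |A|=2136.6649
5. ⊥bis P6·P3 via (42.375,24.335): [(0, 24.2924) (57.4482, 38.7136) (43.0249, 73) (0, 73)]  |A|=2136.6649
6. ⊥bis P6·P4 via (38.715,44.315): [(0, 24.2924) (42.2243, 34.8919) (28.0322, 73) (0, 73)]  |A|=1562.4483
7. ⊥bis P6·P5 via (27.455,46.655): [(0, 42.878) (0, 24.2924) (42.2243, 34.8919) (37.3372, 48.0145)]  |A|=649.9128
8. canonical 4-gon: [(0, 42.878) (0, 24.2924) (42.2243, 34.8919) (37.3372, 48.0145)]
9. shoelace: 649.9128

Area of P6's cell: 649.9128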